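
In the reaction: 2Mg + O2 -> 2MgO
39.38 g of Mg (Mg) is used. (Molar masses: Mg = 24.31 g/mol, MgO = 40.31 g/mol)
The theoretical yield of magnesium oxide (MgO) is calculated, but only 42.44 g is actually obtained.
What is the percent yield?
Moles of Mg = 39.38 g ÷ 24.31 g/mol = 1.61991 mol
Mole ratio: 2 mol MgO / 2 mol Mg
Moles of MgO = 1.61991 × (2/2) = 1.61991 mol
Theoretical yield = 1.61991 mol × 40.31 g/mol = 65.299 g
Actual yield = 42.44 g
Percent yield = (42.44 / 65.299) × 100% = 65.0%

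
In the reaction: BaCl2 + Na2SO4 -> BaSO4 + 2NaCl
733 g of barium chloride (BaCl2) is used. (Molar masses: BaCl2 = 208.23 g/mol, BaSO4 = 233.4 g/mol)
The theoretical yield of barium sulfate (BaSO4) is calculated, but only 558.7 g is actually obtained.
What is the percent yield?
Moles of BaCl2 = 733 g ÷ 208.23 g/mol = 3.52015 mol
Mole ratio: 1 mol BaSO4 / 1 mol BaCl2
Moles of BaSO4 = 3.52015 × (1/1) = 3.52015 mol
Theoretical yield = 3.52015 mol × 233.4 g/mol = 821.6 g
Actual yield = 558.7 g
Percent yield = (558.7 / 821.6) × 100% = 68.0%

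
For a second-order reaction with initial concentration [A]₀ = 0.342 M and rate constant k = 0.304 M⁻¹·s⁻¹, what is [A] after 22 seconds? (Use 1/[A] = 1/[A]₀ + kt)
0.1040 M

1/[A] = 1/[A]₀ + k·t = 1/0.342 + (0.304)·(22) = 2.9240 + 6.6880 = 9.6120
[A] = 1/9.6120 = 0.1040 M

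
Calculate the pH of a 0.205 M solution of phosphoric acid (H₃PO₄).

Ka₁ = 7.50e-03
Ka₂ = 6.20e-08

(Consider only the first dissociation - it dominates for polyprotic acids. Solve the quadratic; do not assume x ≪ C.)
pH = 1.45

x² + Ka₁·x − Ka₁·C = 0 with Ka₁ = 7.50e-03, C = 0.205.
x = (−Ka₁ + √(Ka₁² + 4·Ka₁·C))/2 = 3.5640e-02 M, so pH = 1.45.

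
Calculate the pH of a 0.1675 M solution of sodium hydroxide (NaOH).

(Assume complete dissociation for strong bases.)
pH = 13.22

[OH⁻] = 0.1675 M for strong base. pOH = -log[OH⁻] = 0.78, pH = 14 - pOH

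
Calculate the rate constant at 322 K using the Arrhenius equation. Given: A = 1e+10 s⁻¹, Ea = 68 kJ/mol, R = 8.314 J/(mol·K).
9.30e-02 s⁻¹

k = A·exp(-Ea/(R·T)) = 1e+10·exp(-68000/(8.314·322)) = 1e+10·exp(-25.4005) = 1e+10·9.3043e-12 = 9.30e-02 s⁻¹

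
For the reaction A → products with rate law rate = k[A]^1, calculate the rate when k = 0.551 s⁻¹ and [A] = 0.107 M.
0.05896 M/s

rate = k·[A]^1 = 0.551·(0.107)^1 = 0.551·0.107 = 0.05896 M/s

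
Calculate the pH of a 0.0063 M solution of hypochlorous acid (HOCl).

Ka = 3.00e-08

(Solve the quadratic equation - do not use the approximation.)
pH = 4.86

x² + Ka×x - Ka×C = 0. Using quadratic formula: [H⁺] = 1.3733e-05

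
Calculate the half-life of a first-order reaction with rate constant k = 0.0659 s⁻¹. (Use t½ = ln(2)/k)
10.52 s

t½ = ln(2)/k = 0.6931/0.0659 = 10.52 s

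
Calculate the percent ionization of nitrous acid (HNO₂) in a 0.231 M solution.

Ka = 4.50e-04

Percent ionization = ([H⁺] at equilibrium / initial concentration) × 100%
Percent ionization = 4.32%

Let x = [H⁺]. Ka = x²/(C - x) ⇒ x² + (4.50e-04)x - (4.50e-04)(0.231) = 0. x = 9.9731e-03. Percent = (9.9731e-03/0.231) × 100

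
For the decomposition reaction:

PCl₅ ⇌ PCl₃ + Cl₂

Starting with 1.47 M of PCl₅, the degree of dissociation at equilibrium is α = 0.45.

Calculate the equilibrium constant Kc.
K_c = 0.5412

x = α·[A]₀ = 0.45 × 1.47 = 0.6615 M dissociated.
At eq: [PCl₅] = 1.47 − 0.6615 = 0.8085 M; [PCl₃] = [Cl₂] = x = 0.6615 M.
Kc = [PCl₃][Cl₂]/[PCl₅] = (0.6615)²/0.8085 = 0.5412.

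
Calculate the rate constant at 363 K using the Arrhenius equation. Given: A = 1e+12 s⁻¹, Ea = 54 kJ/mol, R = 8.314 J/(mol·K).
1.70e+04 s⁻¹

k = A·exp(-Ea/(R·T)) = 1e+12·exp(-54000/(8.314·363)) = 1e+12·exp(-17.8928) = 1e+12·1.6954e-08 = 1.70e+04 s⁻¹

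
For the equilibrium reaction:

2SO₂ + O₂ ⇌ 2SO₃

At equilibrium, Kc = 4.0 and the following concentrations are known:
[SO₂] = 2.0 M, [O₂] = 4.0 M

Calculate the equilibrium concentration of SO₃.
[SO₃] = 8.0000 M

Kc = ([SO₃]^2) / ([SO₂]^2 × [O₂]) = 4.0
[SO₃]^2 = Kc · (reactant terms)/(other product terms) = 4.0 · 16 / 1 = 64
[SO₃] = (64)^(1/2) = 8.0000 M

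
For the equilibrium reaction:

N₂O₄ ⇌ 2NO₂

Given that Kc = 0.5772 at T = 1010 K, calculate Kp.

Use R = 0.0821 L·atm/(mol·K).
K_p = 47.8620

Δn = (moles gaseous products) − (moles gaseous reactants) = 1
T = 1010 K; RT = 0.0821 × 1010 = 82.921
Kp = Kc·(RT)^Δn = 0.5772 × (82.921)^1 = 0.5772 × 82.921 = 47.8620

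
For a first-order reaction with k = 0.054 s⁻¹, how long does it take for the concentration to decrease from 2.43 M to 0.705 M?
22.92 s

From ln[A] = ln[A]₀ - k·t: t = ln([A]₀/[A])/k = ln(2.43/0.705)/0.054 = ln(3.4468)/0.054 = 1.2374/0.054 = 22.92 s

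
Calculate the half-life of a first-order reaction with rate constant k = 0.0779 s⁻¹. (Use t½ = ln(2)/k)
8.90 s

t½ = ln(2)/k = 0.6931/0.0779 = 8.90 s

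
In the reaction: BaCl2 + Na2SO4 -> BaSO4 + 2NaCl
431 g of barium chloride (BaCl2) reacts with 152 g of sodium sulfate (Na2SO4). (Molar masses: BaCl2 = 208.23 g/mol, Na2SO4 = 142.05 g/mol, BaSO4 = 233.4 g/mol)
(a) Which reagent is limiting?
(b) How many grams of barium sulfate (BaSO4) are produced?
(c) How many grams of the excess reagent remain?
(a) Na2SO4, (b) 249.7 g, (c) 208.2 g

Moles of BaCl2 = 431 g ÷ 208.23 g/mol = 2.06983 mol
Moles of Na2SO4 = 152 g ÷ 142.05 g/mol = 1.07005 mol
Moles ÷ coefficient: BaCl2: 2.06983/1 = 2.07, Na2SO4: 1.07005/1 = 1.07
(a) Na2SO4 has the smaller value, so Na2SO4 is the limiting reagent.
(b) Moles of BaSO4 = 1.07005 mol Na2SO4 × (1/1) = 1.07005 mol; mass = 1.07005 mol × 233.4 g/mol = 249.7 g
(c) BaCl2 consumed = 1.07005 × (1/1) = 1.07005 mol; remaining = 2.06983 − 1.07005 = 0.999781 mol; mass = 0.999781 mol × 208.23 g/mol = 208.2 g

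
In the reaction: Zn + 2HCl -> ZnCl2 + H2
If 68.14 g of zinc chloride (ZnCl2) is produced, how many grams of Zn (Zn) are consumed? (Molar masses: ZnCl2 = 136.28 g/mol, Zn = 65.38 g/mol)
Moles of ZnCl2 = 68.14 g ÷ 136.28 g/mol = 0.5 mol
Mole ratio: 1 mol Zn / 1 mol ZnCl2
Moles of Zn = 0.5 × (1/1) = 0.5 mol
Mass of Zn = 0.5 mol × 65.38 g/mol = 32.69 g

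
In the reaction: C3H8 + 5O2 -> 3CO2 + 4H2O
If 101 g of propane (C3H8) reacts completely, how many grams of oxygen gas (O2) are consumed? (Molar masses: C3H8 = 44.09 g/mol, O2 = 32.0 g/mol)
Moles of C3H8 = 101 g ÷ 44.09 g/mol = 2.29077 mol
Mole ratio: 5 mol O2 / 1 mol C3H8
Moles of O2 = 2.29077 × (5/1) = 11.4538 mol
Mass of O2 = 11.4538 mol × 32.0 g/mol = 366.5 g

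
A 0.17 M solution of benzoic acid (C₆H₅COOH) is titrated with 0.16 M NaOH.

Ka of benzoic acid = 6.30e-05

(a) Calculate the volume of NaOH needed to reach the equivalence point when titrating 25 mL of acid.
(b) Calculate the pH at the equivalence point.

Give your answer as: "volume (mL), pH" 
V = 26.6 mL, pH = 8.56

(a) At equivalence: moles acid = moles base.
moles acid = 0.17 × 0.025 = 0.00425 mol; V_NaOH = 0.00425/0.16 = 0.02656 L = 26.6 mL.
(b) At equivalence, all acid → conjugate base A⁻ at [A⁻] = 0.00425/0.05156 = 0.08242 M.
Kb = Kw/Ka = 1.0e-14/6.30e-05 = 1.587e-10; [OH⁻] = √(Kb·[A⁻]) = 3.617e-06; pOH = 5.44; pH = 14 − pOH = 8.56.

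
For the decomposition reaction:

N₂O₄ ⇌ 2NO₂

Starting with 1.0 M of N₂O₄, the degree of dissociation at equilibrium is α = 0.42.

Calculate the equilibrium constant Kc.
K_c = 1.2166

x = α·[A]₀ = 0.42 × 1.0 = 0.42 M dissociated.
At eq: [N₂O₄] = 1.0 − 0.42 = 0.58 M; [NO₂] = 2x = 0.84 M.
Kc = [NO₂]²/[N₂O₄] = (0.84)²/0.58 = 1.217.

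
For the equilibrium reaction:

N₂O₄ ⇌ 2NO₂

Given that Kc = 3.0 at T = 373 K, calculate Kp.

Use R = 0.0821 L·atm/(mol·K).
K_p = 91.8699

Δn = (moles gaseous products) − (moles gaseous reactants) = 1
T = 373 K; RT = 0.0821 × 373 = 30.6233
Kp = Kc·(RT)^Δn = 3.0 × (30.6233)^1 = 3.0 × 30.6233 = 91.8699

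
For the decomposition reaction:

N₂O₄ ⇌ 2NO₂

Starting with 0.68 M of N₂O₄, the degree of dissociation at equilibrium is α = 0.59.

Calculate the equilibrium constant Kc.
K_c = 2.3093

x = α·[A]₀ = 0.59 × 0.68 = 0.4012 M dissociated.
At eq: [N₂O₄] = 0.68 − 0.4012 = 0.2788 M; [NO₂] = 2x = 0.8024 M.
Kc = [NO₂]²/[N₂O₄] = (0.8024)²/0.2788 = 2.309.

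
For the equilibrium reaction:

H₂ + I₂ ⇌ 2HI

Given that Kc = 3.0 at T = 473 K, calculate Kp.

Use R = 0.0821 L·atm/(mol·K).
K_p = 3.0000

Δn = (moles gaseous products) − (moles gaseous reactants) = 0
T = 473 K; RT = 0.0821 × 473 = 38.8333
Kp = Kc·(RT)^Δn = 3.0 × (38.8333)^0 = 3.0 × 1 = 3.0000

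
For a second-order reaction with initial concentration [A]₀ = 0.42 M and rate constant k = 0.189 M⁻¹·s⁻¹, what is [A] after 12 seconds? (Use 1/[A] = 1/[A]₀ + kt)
0.2151 M

1/[A] = 1/[A]₀ + k·t = 1/0.42 + (0.189)·(12) = 2.3810 + 2.2680 = 4.6490
[A] = 1/4.6490 = 0.2151 M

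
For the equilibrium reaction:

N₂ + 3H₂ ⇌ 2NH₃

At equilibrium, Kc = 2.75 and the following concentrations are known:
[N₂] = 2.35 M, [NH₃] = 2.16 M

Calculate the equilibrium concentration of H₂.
[H₂] = 0.8971 M

Kc = ([NH₃]^2) / ([N₂] × [H₂]^3) = 2.75
[H₂]^3 = (product terms)/(Kc · other reactant terms) = 4.6656 / (2.75 · 2.35) = 0.72195
[H₂] = (0.72195)^(1/3) = 0.8971 M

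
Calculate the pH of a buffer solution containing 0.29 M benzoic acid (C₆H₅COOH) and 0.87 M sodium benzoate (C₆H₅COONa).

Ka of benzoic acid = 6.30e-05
pH = 4.68

pKa = -log(6.30e-05) = 4.20. pH = pKa + log([A⁻]/[HA]) = 4.20 + log(0.87/0.29)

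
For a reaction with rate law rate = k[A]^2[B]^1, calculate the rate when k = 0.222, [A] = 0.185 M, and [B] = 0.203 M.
0.001542 M/s

rate = k·[A]^2·[B]^1 = 0.222·(0.185)^2·(0.203)^1 = 0.222·0.034225·0.203 = 0.001542 M/s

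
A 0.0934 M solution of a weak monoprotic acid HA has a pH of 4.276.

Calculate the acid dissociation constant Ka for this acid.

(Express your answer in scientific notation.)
K_a = 3.01e-08

[H⁺] = 10^(−pH) = 10^(−4.276) = 5.297e-05 M. For HA ⇌ H⁺ + A⁻, Ka = x²/(C − x) = (5.297e-05)²/(0.0934 − 5.297e-05) = 3.01e-08.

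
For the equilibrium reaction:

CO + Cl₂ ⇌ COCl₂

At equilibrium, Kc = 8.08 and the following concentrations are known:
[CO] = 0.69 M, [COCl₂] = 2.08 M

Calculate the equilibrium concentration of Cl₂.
[Cl₂] = 0.3731 M

Kc = ([COCl₂]) / ([CO] × [Cl₂]) = 8.08
[Cl₂]^1 = (product terms)/(Kc · other reactant terms) = 2.08 / (8.08 · 0.69) = 0.37308
[Cl₂] = 0.3731 M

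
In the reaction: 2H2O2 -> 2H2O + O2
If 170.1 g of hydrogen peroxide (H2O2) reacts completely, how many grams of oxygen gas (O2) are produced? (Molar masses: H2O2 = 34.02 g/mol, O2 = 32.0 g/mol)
Moles of H2O2 = 170.1 g ÷ 34.02 g/mol = 5 mol
Mole ratio: 1 mol O2 / 2 mol H2O2
Moles of O2 = 5 × (1/2) = 2.5 mol
Mass of O2 = 2.5 mol × 32.0 g/mol = 80 g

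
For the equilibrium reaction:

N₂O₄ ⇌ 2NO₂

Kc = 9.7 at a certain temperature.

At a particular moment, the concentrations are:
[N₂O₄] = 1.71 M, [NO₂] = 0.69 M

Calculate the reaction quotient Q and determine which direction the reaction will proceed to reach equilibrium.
Q = 0.278, Q < K, reaction proceeds forward (toward products)

Q = ([NO₂]^2) / ([N₂O₄])
  = ((0.69)^2) / ((1.71)) = 0.4761/1.71 = 0.2784
Since Q = 0.2784 < Kc = 9.7, the reaction proceeds forward (toward products) to reach equilibrium.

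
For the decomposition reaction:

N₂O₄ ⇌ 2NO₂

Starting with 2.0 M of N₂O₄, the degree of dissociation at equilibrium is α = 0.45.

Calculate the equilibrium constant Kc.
K_c = 2.9455

x = α·[A]₀ = 0.45 × 2.0 = 0.9 M dissociated.
At eq: [N₂O₄] = 2.0 − 0.9 = 1.1 M; [NO₂] = 2x = 1.8 M.
Kc = [NO₂]²/[N₂O₄] = (1.8)²/1.1 = 2.945.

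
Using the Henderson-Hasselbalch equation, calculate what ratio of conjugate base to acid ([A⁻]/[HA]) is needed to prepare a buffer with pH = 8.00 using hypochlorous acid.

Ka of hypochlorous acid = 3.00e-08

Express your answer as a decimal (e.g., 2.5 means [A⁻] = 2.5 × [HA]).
[A⁻]/[HA] = 3.000

pKa = −log(3.00e-08) = 7.5229. pH = pKa + log([A⁻]/[HA]). 8.00 = 7.5229 + log(ratio). log(ratio) = 8.00 − 7.5229 = 0.4771. ratio = 10^(0.4771) = 3.000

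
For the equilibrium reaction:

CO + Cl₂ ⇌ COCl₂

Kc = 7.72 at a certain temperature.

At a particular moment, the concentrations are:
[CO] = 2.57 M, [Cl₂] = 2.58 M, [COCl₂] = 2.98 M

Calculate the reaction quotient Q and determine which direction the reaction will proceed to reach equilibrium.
Q = 0.449, Q < K, reaction proceeds forward (toward products)

Q = ([COCl₂]) / ([CO] × [Cl₂])
  = ((2.98)) / ((2.57)·(2.58)) = 2.98/6.6306 = 0.4494
Since Q = 0.4494 < Kc = 7.72, the reaction proceeds forward (toward products) to reach equilibrium.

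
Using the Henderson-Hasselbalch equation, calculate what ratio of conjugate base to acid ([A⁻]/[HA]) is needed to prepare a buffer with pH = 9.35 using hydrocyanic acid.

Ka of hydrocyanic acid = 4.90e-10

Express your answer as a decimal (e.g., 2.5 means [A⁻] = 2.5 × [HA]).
[A⁻]/[HA] = 1.097

pKa = −log(4.90e-10) = 9.3098. pH = pKa + log([A⁻]/[HA]). 9.35 = 9.3098 + log(ratio). log(ratio) = 9.35 − 9.3098 = 0.0402. ratio = 10^(0.0402) = 1.097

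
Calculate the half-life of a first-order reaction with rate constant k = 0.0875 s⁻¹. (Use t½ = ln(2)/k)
7.92 s

t½ = ln(2)/k = 0.6931/0.0875 = 7.92 s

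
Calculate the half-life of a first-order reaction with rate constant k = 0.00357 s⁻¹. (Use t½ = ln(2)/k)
194.16 s

t½ = ln(2)/k = 0.6931/0.00357 = 194.16 s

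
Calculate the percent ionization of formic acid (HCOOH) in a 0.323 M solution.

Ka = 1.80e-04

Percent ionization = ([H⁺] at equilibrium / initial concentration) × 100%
Percent ionization = 2.33%

Let x = [H⁺]. Ka = x²/(C - x) ⇒ x² + (1.80e-04)x - (1.80e-04)(0.323) = 0. x = 7.5355e-03. Percent = (7.5355e-03/0.323) × 100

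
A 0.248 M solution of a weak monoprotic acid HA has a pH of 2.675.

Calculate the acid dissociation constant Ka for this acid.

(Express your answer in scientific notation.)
K_a = 1.82e-05

[H⁺] = 10^(−pH) = 10^(−2.675) = 2.113e-03 M. For HA ⇌ H⁺ + A⁻, Ka = x²/(C − x) = (2.113e-03)²/(0.248 − 2.113e-03) = 1.82e-05.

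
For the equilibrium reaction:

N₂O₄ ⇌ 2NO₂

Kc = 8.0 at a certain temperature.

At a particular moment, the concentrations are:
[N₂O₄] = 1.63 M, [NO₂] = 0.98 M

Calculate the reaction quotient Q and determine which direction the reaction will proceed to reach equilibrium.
Q = 0.589, Q < K, reaction proceeds forward (toward products)

Q = ([NO₂]^2) / ([N₂O₄])
  = ((0.98)^2) / ((1.63)) = 0.9604/1.63 = 0.5892
Since Q = 0.5892 < Kc = 8.0, the reaction proceeds forward (toward products) to reach equilibrium.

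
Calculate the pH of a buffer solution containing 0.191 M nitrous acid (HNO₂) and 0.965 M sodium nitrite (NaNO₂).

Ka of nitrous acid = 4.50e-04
pH = 4.05

pKa = -log(4.50e-04) = 3.35. pH = pKa + log([A⁻]/[HA]) = 3.35 + log(0.965/0.191)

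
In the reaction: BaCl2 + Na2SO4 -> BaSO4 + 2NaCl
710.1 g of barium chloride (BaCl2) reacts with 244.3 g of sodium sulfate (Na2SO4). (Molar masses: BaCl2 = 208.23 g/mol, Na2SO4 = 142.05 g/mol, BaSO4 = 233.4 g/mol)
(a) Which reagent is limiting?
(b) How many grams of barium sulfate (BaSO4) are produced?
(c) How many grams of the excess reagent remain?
(a) Na2SO4, (b) 401.4 g, (c) 352 g

Moles of BaCl2 = 710.1 g ÷ 208.23 g/mol = 3.41017 mol
Moles of Na2SO4 = 244.3 g ÷ 142.05 g/mol = 1.71982 mol
Moles ÷ coefficient: BaCl2: 3.41017/1 = 3.41, Na2SO4: 1.71982/1 = 1.72
(a) Na2SO4 has the smaller value, so Na2SO4 is the limiting reagent.
(b) Moles of BaSO4 = 1.71982 mol Na2SO4 × (1/1) = 1.71982 mol; mass = 1.71982 mol × 233.4 g/mol = 401.4 g
(c) BaCl2 consumed = 1.71982 × (1/1) = 1.71982 mol; remaining = 3.41017 − 1.71982 = 1.69035 mol; mass = 1.69035 mol × 208.23 g/mol = 352 g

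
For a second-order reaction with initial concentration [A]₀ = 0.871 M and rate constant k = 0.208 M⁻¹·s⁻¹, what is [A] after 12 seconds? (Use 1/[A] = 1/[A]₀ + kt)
0.2744 M

1/[A] = 1/[A]₀ + k·t = 1/0.871 + (0.208)·(12) = 1.1481 + 2.4960 = 3.6441
[A] = 1/3.6441 = 0.2744 M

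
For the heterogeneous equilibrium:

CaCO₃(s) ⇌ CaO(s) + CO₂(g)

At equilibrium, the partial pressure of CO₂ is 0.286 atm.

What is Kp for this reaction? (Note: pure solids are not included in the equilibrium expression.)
K_p = 0.286

Solids (CaCO₃, CaO) have activity 1 and are excluded.
Kp = P(CO₂) = 0.286.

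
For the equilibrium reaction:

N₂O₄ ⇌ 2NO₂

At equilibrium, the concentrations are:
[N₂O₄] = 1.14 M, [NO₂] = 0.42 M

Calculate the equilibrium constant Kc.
K_c = 0.1547

Kc = ([NO₂]^2) / ([N₂O₄])
   = ((0.42)^2) / ((1.14))
   = 0.1764 / 1.14 = 0.1547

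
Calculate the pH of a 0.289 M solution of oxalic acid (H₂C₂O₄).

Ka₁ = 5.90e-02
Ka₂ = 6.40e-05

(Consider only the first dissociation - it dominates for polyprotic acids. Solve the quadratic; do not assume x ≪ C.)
pH = 0.98

x² + Ka₁·x − Ka₁·C = 0 with Ka₁ = 5.90e-02, C = 0.289.
x = (−Ka₁ + √(Ka₁² + 4·Ka₁·C))/2 = 1.0437e-01 M, so pH = 0.98.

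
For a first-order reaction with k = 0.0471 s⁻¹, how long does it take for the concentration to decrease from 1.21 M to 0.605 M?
14.72 s

From ln[A] = ln[A]₀ - k·t: t = ln([A]₀/[A])/k = ln(1.21/0.605)/0.0471 = ln(2.0000)/0.0471 = 0.6931/0.0471 = 14.72 s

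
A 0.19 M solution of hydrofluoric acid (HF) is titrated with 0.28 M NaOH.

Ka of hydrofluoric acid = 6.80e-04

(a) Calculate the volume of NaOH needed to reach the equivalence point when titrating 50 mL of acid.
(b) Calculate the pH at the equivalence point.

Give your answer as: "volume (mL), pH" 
V = 33.9 mL, pH = 8.11

(a) At equivalence: moles acid = moles base.
moles acid = 0.19 × 0.05 = 0.0095 mol; V_NaOH = 0.0095/0.28 = 0.03393 L = 33.9 mL.
(b) At equivalence, all acid → conjugate base A⁻ at [A⁻] = 0.0095/0.08393 = 0.1132 M.
Kb = Kw/Ka = 1.0e-14/6.80e-04 = 1.471e-11; [OH⁻] = √(Kb·[A⁻]) = 1.290e-06; pOH = 5.89; pH = 14 − pOH = 8.11.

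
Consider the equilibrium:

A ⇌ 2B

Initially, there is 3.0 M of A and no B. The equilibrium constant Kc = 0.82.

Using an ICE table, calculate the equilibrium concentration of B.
[B] = 1.377 M

ICE: [A] = 3.0 − x, [B] = 2x.
Kc = (2x)²/(3.0 − x) = 0.82 ⇒ 4x² + 0.82x − 2.46 = 0.
x = (−0.82 + √(0.82² + 4·4·2.46))/(2·4) = (−0.82 + √40.032)/8 = 0.68839.
[B] = 2x = 1.377 M.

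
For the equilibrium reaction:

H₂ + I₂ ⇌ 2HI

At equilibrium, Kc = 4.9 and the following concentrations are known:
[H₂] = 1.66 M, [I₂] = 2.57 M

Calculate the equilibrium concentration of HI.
[HI] = 4.5721 M

Kc = ([HI]^2) / ([H₂] × [I₂]) = 4.9
[HI]^2 = Kc · (reactant terms)/(other product terms) = 4.9 · 4.2662 / 1 = 20.904
[HI] = (20.904)^(1/2) = 4.5721 M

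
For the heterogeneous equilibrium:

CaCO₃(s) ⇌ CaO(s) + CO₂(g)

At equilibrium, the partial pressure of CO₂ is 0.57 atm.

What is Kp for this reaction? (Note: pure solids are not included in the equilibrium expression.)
K_p = 0.57

Solids (CaCO₃, CaO) have activity 1 and are excluded.
Kp = P(CO₂) = 0.57.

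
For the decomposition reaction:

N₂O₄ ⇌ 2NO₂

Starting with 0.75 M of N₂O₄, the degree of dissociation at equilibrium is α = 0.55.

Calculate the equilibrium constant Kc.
K_c = 2.0167

x = α·[A]₀ = 0.55 × 0.75 = 0.4125 M dissociated.
At eq: [N₂O₄] = 0.75 − 0.4125 = 0.3375 M; [NO₂] = 2x = 0.825 M.
Kc = [NO₂]²/[N₂O₄] = (0.825)²/0.3375 = 2.017.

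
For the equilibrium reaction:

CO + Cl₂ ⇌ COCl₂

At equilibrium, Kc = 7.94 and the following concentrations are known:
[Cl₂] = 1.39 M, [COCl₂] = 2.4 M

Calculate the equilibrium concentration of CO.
[CO] = 0.2175 M

Kc = ([COCl₂]) / ([CO] × [Cl₂]) = 7.94
[CO]^1 = (product terms)/(Kc · other reactant terms) = 2.4 / (7.94 · 1.39) = 0.21746
[CO] = 0.2175 M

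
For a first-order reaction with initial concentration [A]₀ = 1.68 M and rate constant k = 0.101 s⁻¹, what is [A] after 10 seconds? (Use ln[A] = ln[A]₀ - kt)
0.6119 M

ln[A] = ln[A]₀ - k·t = ln(1.68) - (0.101)·(10) = 0.5188 - 1.0100 = -0.4912
[A] = e^(-0.4912) = 0.6119 M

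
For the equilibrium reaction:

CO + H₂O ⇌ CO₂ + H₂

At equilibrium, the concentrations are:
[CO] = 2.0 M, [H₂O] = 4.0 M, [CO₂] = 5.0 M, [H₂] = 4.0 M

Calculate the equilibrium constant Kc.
K_c = 2.5000

Kc = ([CO₂] × [H₂]) / ([CO] × [H₂O])
   = ((5.0)·(4.0)) / ((2.0)·(4.0))
   = 20 / 8 = 2.5000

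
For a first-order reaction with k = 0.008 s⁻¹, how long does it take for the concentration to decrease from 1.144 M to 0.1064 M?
296.89 s

From ln[A] = ln[A]₀ - k·t: t = ln([A]₀/[A])/k = ln(1.144/0.1064)/0.008 = ln(10.7519)/0.008 = 2.3751/0.008 = 296.89 s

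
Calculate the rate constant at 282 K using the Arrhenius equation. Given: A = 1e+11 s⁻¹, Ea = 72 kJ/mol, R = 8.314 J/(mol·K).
4.60e-03 s⁻¹

k = A·exp(-Ea/(R·T)) = 1e+11·exp(-72000/(8.314·282)) = 1e+11·exp(-30.7095) = 1e+11·4.6027e-14 = 4.60e-03 s⁻¹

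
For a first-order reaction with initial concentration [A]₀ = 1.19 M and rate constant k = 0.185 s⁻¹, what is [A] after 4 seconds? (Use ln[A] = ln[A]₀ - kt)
0.5678 M

ln[A] = ln[A]₀ - k·t = ln(1.19) - (0.185)·(4) = 0.1740 - 0.7400 = -0.5660
[A] = e^(-0.5660) = 0.5678 M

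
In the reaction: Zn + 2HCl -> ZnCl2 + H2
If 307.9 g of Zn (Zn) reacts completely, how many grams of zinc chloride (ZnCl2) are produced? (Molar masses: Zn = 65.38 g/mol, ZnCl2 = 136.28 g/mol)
Moles of Zn = 307.9 g ÷ 65.38 g/mol = 4.70939 mol
Mole ratio: 1 mol ZnCl2 / 1 mol Zn
Moles of ZnCl2 = 4.70939 × (1/1) = 4.70939 mol
Mass of ZnCl2 = 4.70939 mol × 136.28 g/mol = 641.8 g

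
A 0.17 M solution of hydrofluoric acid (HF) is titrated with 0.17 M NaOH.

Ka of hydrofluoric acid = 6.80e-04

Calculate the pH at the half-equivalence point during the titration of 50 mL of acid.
pH = pKa = 3.17

At the half-equivalence point, [HA] = [A⁻], so by Henderson–Hasselbalch pH = pKa + log(1) = pKa.
pKa = −log(6.80e-04) = 3.17.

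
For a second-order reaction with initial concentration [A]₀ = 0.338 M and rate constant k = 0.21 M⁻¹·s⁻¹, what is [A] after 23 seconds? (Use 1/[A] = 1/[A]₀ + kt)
0.1284 M

1/[A] = 1/[A]₀ + k·t = 1/0.338 + (0.21)·(23) = 2.9586 + 4.8300 = 7.7886
[A] = 1/7.7886 = 0.1284 M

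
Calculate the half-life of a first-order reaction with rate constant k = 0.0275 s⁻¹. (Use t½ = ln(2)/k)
25.21 s

t½ = ln(2)/k = 0.6931/0.0275 = 25.21 s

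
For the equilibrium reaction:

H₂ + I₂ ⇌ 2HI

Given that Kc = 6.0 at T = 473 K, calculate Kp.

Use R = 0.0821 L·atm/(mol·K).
K_p = 6.0000

Δn = (moles gaseous products) − (moles gaseous reactants) = 0
T = 473 K; RT = 0.0821 × 473 = 38.8333
Kp = Kc·(RT)^Δn = 6.0 × (38.8333)^0 = 6.0 × 1 = 6.0000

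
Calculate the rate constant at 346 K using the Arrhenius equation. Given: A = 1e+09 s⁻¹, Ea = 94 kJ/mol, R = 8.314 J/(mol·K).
6.44e-06 s⁻¹

k = A·exp(-Ea/(R·T)) = 1e+09·exp(-94000/(8.314·346)) = 1e+09·exp(-32.6770) = 1e+09·6.4354e-15 = 6.44e-06 s⁻¹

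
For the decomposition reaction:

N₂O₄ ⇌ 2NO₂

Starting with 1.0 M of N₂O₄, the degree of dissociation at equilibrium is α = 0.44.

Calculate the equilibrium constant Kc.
K_c = 1.3829

x = α·[A]₀ = 0.44 × 1.0 = 0.44 M dissociated.
At eq: [N₂O₄] = 1.0 − 0.44 = 0.56 M; [NO₂] = 2x = 0.88 M.
Kc = [NO₂]²/[N₂O₄] = (0.88)²/0.56 = 1.383.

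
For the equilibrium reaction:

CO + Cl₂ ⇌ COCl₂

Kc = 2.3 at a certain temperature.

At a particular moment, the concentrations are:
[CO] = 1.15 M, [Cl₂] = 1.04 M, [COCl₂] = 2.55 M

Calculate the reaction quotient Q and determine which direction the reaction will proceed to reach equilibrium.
Q = 2.132, Q < K, reaction proceeds forward (toward products)

Q = ([COCl₂]) / ([CO] × [Cl₂])
  = ((2.55)) / ((1.15)·(1.04)) = 2.55/1.196 = 2.132
Since Q = 2.132 < Kc = 2.3, the reaction proceeds forward (toward products) to reach equilibrium.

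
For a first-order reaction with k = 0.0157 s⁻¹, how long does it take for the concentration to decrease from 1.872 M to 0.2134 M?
138.32 s

From ln[A] = ln[A]₀ - k·t: t = ln([A]₀/[A])/k = ln(1.872/0.2134)/0.0157 = ln(8.7723)/0.0157 = 2.1716/0.0157 = 138.32 s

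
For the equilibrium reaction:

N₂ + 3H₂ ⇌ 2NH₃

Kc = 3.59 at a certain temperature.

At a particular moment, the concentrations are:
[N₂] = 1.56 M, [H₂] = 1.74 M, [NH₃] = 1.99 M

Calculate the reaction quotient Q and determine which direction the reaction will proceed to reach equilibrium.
Q = 0.482, Q < K, reaction proceeds forward (toward products)

Q = ([NH₃]^2) / ([N₂] × [H₂]^3)
  = ((1.99)^2) / ((1.56)·(1.74)^3) = 3.9601/8.2181 = 0.4819
Since Q = 0.4819 < Kc = 3.59, the reaction proceeds forward (toward products) to reach equilibrium.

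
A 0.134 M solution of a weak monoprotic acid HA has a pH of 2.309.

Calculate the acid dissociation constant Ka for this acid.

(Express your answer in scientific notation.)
K_a = 1.87e-04

[H⁺] = 10^(−pH) = 10^(−2.309) = 4.909e-03 M. For HA ⇌ H⁺ + A⁻, Ka = x²/(C − x) = (4.909e-03)²/(0.134 − 4.909e-03) = 1.87e-04.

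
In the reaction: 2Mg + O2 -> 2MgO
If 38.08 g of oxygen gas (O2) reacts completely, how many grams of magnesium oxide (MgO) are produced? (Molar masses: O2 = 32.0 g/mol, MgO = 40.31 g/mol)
Moles of O2 = 38.08 g ÷ 32.0 g/mol = 1.19 mol
Mole ratio: 2 mol MgO / 1 mol O2
Moles of MgO = 1.19 × (2/1) = 2.38 mol
Mass of MgO = 2.38 mol × 40.31 g/mol = 95.94 g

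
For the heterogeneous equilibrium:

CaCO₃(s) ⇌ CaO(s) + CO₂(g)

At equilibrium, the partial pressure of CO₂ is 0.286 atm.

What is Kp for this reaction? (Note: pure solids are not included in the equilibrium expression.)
K_p = 0.286

Solids (CaCO₃, CaO) have activity 1 and are excluded.
Kp = P(CO₂) = 0.286.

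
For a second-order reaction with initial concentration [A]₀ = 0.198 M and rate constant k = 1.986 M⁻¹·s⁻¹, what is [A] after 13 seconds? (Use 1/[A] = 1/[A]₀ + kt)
0.0324 M

1/[A] = 1/[A]₀ + k·t = 1/0.198 + (1.986)·(13) = 5.0505 + 25.8180 = 30.8685
[A] = 1/30.8685 = 0.0324 M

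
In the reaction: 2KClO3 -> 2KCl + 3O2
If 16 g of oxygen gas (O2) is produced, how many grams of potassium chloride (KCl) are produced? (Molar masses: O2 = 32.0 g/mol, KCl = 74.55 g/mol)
Moles of O2 = 16 g ÷ 32.0 g/mol = 0.5 mol
Mole ratio: 2 mol KCl / 3 mol O2
Moles of KCl = 0.5 × (2/3) = 0.333333 mol
Mass of KCl = 0.333333 mol × 74.55 g/mol = 24.85 g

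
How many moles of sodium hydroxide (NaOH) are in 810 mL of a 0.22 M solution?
Moles = Molarity × Volume (L)
Moles = 0.22 M × 0.81 L = 0.1782 mol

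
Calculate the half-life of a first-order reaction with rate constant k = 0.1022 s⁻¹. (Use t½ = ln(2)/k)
6.78 s

t½ = ln(2)/k = 0.6931/0.1022 = 6.78 s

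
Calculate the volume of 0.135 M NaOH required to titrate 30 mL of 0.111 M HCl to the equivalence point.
V_{base} = 24.7 mL

At equivalence: moles acid = moles base.
moles HCl = 0.111 M × 0.03 L = 0.00333 mol
V_NaOH = 0.00333 mol ÷ 0.135 M = 0.02467 L = 24.7 mL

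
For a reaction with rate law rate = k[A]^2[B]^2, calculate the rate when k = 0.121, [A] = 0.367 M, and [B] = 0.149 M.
0.0003618 M/s

rate = k·[A]^2·[B]^2 = 0.121·(0.367)^2·(0.149)^2 = 0.121·0.134689·0.022201 = 0.0003618 M/s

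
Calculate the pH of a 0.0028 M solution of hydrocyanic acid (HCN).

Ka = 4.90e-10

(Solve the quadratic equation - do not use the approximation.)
pH = 5.93

x² + Ka×x - Ka×C = 0. Using quadratic formula: [H⁺] = 1.1711e-06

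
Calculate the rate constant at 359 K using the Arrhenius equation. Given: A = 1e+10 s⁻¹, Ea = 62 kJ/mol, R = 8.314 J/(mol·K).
9.52e+00 s⁻¹

k = A·exp(-Ea/(R·T)) = 1e+10·exp(-62000/(8.314·359)) = 1e+10·exp(-20.7724) = 1e+10·9.5203e-10 = 9.52e+00 s⁻¹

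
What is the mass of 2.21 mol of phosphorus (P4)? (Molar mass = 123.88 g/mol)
Mass = 2.21 mol × 123.88 g/mol = 273.8 g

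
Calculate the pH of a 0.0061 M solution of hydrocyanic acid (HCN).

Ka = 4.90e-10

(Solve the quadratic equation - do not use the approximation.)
pH = 5.76

x² + Ka×x - Ka×C = 0. Using quadratic formula: [H⁺] = 1.7286e-06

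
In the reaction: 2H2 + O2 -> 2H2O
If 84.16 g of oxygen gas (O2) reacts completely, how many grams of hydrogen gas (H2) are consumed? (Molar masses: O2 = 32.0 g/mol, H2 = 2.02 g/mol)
Moles of O2 = 84.16 g ÷ 32.0 g/mol = 2.63 mol
Mole ratio: 2 mol H2 / 1 mol O2
Moles of H2 = 2.63 × (2/1) = 5.26 mol
Mass of H2 = 5.26 mol × 2.02 g/mol = 10.63 g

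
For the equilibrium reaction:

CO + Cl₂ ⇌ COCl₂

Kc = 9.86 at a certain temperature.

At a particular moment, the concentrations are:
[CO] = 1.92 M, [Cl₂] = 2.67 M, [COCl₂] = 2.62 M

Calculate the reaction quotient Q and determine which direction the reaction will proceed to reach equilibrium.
Q = 0.511, Q < K, reaction proceeds forward (toward products)

Q = ([COCl₂]) / ([CO] × [Cl₂])
  = ((2.62)) / ((1.92)·(2.67)) = 2.62/5.1264 = 0.5111
Since Q = 0.5111 < Kc = 9.86, the reaction proceeds forward (toward products) to reach equilibrium.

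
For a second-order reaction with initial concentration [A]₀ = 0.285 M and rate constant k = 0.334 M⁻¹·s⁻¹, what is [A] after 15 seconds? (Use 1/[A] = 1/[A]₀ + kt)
0.1174 M

1/[A] = 1/[A]₀ + k·t = 1/0.285 + (0.334)·(15) = 3.5088 + 5.0100 = 8.5188
[A] = 1/8.5188 = 0.1174 M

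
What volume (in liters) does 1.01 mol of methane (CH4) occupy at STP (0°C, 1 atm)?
At STP, 1 mol of gas occupies 22.4 L
Volume = 1.01 mol × 22.4 L/mol = 22.62 L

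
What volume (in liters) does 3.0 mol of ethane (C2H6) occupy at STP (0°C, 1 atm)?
At STP, 1 mol of gas occupies 22.4 L
Volume = 3.0 mol × 22.4 L/mol = 67.20 L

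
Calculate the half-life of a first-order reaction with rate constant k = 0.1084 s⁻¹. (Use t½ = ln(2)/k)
6.39 s

t½ = ln(2)/k = 0.6931/0.1084 = 6.39 s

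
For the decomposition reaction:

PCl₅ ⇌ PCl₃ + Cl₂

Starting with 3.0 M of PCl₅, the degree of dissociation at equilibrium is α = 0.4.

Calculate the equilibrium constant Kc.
K_c = 0.8000

x = α·[A]₀ = 0.4 × 3.0 = 1.2 M dissociated.
At eq: [PCl₅] = 3.0 − 1.2 = 1.8 M; [PCl₃] = [Cl₂] = x = 1.2 M.
Kc = [PCl₃][Cl₂]/[PCl₅] = (1.2)²/1.8 = 0.8.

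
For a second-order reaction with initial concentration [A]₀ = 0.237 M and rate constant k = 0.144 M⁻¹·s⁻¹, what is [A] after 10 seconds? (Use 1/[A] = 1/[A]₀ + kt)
0.1767 M

1/[A] = 1/[A]₀ + k·t = 1/0.237 + (0.144)·(10) = 4.2194 + 1.4400 = 5.6594
[A] = 1/5.6594 = 0.1767 M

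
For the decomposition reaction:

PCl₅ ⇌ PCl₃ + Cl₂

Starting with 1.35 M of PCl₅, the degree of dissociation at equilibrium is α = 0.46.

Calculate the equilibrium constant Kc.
K_c = 0.5290

x = α·[A]₀ = 0.46 × 1.35 = 0.621 M dissociated.
At eq: [PCl₅] = 1.35 − 0.621 = 0.729 M; [PCl₃] = [Cl₂] = x = 0.621 M.
Kc = [PCl₃][Cl₂]/[PCl₅] = (0.621)²/0.729 = 0.529.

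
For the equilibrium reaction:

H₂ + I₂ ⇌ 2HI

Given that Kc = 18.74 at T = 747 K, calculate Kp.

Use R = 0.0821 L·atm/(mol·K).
K_p = 18.7400

Δn = (moles gaseous products) − (moles gaseous reactants) = 0
T = 747 K; RT = 0.0821 × 747 = 61.3287
Kp = Kc·(RT)^Δn = 18.74 × (61.3287)^0 = 18.74 × 1 = 18.7400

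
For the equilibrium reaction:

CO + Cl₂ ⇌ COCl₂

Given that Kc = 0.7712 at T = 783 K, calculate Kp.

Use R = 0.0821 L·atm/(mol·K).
K_p = 0.0120

Δn = (moles gaseous products) − (moles gaseous reactants) = -1
T = 783 K; RT = 0.0821 × 783 = 64.2843
Kp = Kc·(RT)^Δn = 0.7712 × (64.2843)^-1 = 0.7712 × 0.0155559 = 0.0120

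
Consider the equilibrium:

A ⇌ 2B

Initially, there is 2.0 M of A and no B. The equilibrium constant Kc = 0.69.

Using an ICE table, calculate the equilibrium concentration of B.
[B] = 1.015 M

ICE: [A] = 2.0 − x, [B] = 2x.
Kc = (2x)²/(2.0 − x) = 0.69 ⇒ 4x² + 0.69x − 1.38 = 0.
x = (−0.69 + √(0.69² + 4·4·1.38))/(2·4) = (−0.69 + √22.556)/8 = 0.50742.
[B] = 2x = 1.015 M.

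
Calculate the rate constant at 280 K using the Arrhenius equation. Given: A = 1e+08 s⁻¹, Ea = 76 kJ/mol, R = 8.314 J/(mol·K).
6.63e-07 s⁻¹

k = A·exp(-Ea/(R·T)) = 1e+08·exp(-76000/(8.314·280)) = 1e+08·exp(-32.6472) = 1e+08·6.6300e-15 = 6.63e-07 s⁻¹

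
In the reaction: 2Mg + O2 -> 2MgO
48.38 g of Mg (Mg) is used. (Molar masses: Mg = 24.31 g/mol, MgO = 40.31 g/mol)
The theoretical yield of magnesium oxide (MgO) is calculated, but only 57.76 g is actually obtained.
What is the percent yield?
Moles of Mg = 48.38 g ÷ 24.31 g/mol = 1.99013 mol
Mole ratio: 2 mol MgO / 2 mol Mg
Moles of MgO = 1.99013 × (2/2) = 1.99013 mol
Theoretical yield = 1.99013 mol × 40.31 g/mol = 80.222 g
Actual yield = 57.76 g
Percent yield = (57.76 / 80.222) × 100% = 72.0%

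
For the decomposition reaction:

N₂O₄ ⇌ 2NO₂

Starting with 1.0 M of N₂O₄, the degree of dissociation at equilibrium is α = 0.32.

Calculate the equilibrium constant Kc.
K_c = 0.6024

x = α·[A]₀ = 0.32 × 1.0 = 0.32 M dissociated.
At eq: [N₂O₄] = 1.0 − 0.32 = 0.68 M; [NO₂] = 2x = 0.64 M.
Kc = [NO₂]²/[N₂O₄] = (0.64)²/0.68 = 0.6024.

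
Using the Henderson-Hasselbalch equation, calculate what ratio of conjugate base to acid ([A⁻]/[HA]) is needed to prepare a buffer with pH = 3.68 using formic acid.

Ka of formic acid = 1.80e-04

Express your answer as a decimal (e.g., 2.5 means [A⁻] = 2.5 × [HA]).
[A⁻]/[HA] = 0.862

pKa = −log(1.80e-04) = 3.7447. pH = pKa + log([A⁻]/[HA]). 3.68 = 3.7447 + log(ratio). log(ratio) = 3.68 − 3.7447 = -0.0647. ratio = 10^(-0.0647) = 0.862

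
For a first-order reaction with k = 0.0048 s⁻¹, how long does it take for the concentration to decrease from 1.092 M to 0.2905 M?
275.87 s

From ln[A] = ln[A]₀ - k·t: t = ln([A]₀/[A])/k = ln(1.092/0.2905)/0.0048 = ln(3.7590)/0.0048 = 1.3242/0.0048 = 275.87 s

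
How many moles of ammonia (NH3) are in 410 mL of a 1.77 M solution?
Moles = Molarity × Volume (L)
Moles = 1.77 M × 0.41 L = 0.7257 mol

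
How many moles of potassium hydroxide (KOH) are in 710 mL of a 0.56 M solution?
Moles = Molarity × Volume (L)
Moles = 0.56 M × 0.71 L = 0.3976 mol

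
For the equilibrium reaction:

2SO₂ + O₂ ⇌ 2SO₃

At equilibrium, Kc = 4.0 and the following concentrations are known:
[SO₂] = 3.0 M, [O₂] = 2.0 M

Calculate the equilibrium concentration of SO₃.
[SO₃] = 8.4853 M

Kc = ([SO₃]^2) / ([SO₂]^2 × [O₂]) = 4.0
[SO₃]^2 = Kc · (reactant terms)/(other product terms) = 4.0 · 18 / 1 = 72
[SO₃] = (72)^(1/2) = 8.4853 M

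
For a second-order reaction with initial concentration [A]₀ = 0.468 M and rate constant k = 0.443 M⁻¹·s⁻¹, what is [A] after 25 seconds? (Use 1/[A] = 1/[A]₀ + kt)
0.0757 M

1/[A] = 1/[A]₀ + k·t = 1/0.468 + (0.443)·(25) = 2.1368 + 11.0750 = 13.2118
[A] = 1/13.2118 = 0.0757 M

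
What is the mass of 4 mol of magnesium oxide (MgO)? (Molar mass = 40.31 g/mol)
Mass = 4 mol × 40.31 g/mol = 161.2 g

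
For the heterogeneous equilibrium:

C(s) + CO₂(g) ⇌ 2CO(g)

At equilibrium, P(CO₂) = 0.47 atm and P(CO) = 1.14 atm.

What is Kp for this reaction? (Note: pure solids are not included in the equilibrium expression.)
K_p = 2.765

Solid C is excluded.
Kp = P(CO)²/P(CO₂) = (1.14)²/0.47 = 1.3/0.47 = 2.765.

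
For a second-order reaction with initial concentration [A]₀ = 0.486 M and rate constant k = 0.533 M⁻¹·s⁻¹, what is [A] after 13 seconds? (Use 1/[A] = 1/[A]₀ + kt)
0.1113 M

1/[A] = 1/[A]₀ + k·t = 1/0.486 + (0.533)·(13) = 2.0576 + 6.9290 = 8.9866
[A] = 1/8.9866 = 0.1113 M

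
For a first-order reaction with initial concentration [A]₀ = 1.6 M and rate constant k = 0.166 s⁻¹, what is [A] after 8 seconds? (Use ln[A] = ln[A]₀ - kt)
0.4240 M

ln[A] = ln[A]₀ - k·t = ln(1.6) - (0.166)·(8) = 0.4700 - 1.3280 = -0.8580
[A] = e^(-0.8580) = 0.4240 M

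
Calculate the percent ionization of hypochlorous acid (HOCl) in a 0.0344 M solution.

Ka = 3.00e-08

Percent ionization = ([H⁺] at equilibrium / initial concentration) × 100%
Percent ionization = 0.0933%

Let x = [H⁺]. Ka = x²/(C - x) ⇒ x² + (3.00e-08)x - (3.00e-08)(0.0344) = 0. x = 3.2110e-05. Percent = (3.2110e-05/0.0344) × 100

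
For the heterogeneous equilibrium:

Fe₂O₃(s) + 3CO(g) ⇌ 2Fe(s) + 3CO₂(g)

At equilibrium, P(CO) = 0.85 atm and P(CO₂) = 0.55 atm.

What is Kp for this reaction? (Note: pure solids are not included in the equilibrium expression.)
K_p = 0.271

Solids (Fe₂O₃, Fe) are excluded.
Kp = P(CO₂)³/P(CO)³ = (0.55)³/(0.85)³ = 0.1664/0.6141 = 0.271.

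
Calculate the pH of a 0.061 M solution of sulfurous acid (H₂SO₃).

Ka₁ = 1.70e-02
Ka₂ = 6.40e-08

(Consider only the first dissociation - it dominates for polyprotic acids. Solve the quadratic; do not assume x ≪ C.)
pH = 1.61

x² + Ka₁·x − Ka₁·C = 0 with Ka₁ = 1.70e-02, C = 0.061.
x = (−Ka₁ + √(Ka₁² + 4·Ka₁·C))/2 = 2.4805e-02 M, so pH = 1.61.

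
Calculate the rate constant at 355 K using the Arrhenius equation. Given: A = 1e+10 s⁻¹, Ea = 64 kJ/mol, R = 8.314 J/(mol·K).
3.83e+00 s⁻¹

k = A·exp(-Ea/(R·T)) = 1e+10·exp(-64000/(8.314·355)) = 1e+10·exp(-21.6841) = 1e+10·3.8257e-10 = 3.83e+00 s⁻¹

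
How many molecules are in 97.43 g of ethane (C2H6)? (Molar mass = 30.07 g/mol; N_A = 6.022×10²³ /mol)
Moles = 97.43 g ÷ 30.07 g/mol = 3.24011 mol
Molecules = 3.24011 mol × 6.022×10²³ /mol = 1.951e+24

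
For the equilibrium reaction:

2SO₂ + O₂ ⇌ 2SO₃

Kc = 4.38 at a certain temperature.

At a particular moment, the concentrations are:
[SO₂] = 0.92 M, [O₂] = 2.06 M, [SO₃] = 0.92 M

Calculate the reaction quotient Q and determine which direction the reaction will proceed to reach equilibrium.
Q = 0.485, Q < K, reaction proceeds forward (toward products)

Q = ([SO₃]^2) / ([SO₂]^2 × [O₂])
  = ((0.92)^2) / ((0.92)^2·(2.06)) = 0.8464/1.7436 = 0.4854
Since Q = 0.4854 < Kc = 4.38, the reaction proceeds forward (toward products) to reach equilibrium.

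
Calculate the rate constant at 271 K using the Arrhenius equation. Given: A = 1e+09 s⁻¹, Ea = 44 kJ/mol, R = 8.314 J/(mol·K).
3.30e+00 s⁻¹

k = A·exp(-Ea/(R·T)) = 1e+09·exp(-44000/(8.314·271)) = 1e+09·exp(-19.5287) = 1e+09·3.3021e-09 = 3.30e+00 s⁻¹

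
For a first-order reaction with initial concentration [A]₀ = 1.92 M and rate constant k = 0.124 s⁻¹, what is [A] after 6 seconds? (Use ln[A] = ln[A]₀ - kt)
0.9124 M

ln[A] = ln[A]₀ - k·t = ln(1.92) - (0.124)·(6) = 0.6523 - 0.7440 = -0.0917
[A] = e^(-0.0917) = 0.9124 M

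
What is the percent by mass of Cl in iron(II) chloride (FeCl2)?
Mass of Cl in formula = 35.45 × 2 = 70.9 g/mol
Molar mass = 126.75 g/mol
% Cl = (70.9/126.75) × 100% = 55.94%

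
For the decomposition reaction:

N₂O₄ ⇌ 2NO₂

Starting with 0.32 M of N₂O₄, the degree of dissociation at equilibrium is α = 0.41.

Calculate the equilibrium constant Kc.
K_c = 0.3647

x = α·[A]₀ = 0.41 × 0.32 = 0.1312 M dissociated.
At eq: [N₂O₄] = 0.32 − 0.1312 = 0.1888 M; [NO₂] = 2x = 0.2624 M.
Kc = [NO₂]²/[N₂O₄] = (0.2624)²/0.1888 = 0.3647.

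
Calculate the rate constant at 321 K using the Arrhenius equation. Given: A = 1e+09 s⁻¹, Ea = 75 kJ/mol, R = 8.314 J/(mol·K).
6.24e-04 s⁻¹

k = A·exp(-Ea/(R·T)) = 1e+09·exp(-75000/(8.314·321)) = 1e+09·exp(-28.1026) = 1e+09·6.2403e-13 = 6.24e-04 s⁻¹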